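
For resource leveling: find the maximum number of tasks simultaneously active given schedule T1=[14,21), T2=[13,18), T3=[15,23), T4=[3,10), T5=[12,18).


Check each time point for overlaps:
  t=15: 4 tasks active (T1, T2, T3, T5)
Max concurrent = 4


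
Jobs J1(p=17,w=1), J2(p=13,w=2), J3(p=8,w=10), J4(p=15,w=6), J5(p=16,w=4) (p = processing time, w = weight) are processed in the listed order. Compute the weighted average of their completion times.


Completion times:
  J1: C=17, w×C=1×17=17
  J2: C=30, w×C=2×30=60
  J3: C=38, w×C=10×38=380
  J4: C=53, w×C=6×53=318
  J5: C=69, w×C=4×69=276
Sum w×C = 1051
Sum w = 23
Weighted avg = 1051/23
= 45.70


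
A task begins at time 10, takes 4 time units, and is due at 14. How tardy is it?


Completion = start + processing = 10 + 4 = 14
Tardiness = max(0, C - d) = max(0, 14 - 14)
= max(0, 0)
= 0


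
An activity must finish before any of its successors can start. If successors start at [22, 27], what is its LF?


LF = min of all successor start times
Successors start at: [22, 27]
LF = min(22, 27)
= 22


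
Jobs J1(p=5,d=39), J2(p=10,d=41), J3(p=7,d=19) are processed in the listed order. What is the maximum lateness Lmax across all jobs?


Lateness per job (L = C - d):
  J1: C=5, d=39, L=-34
  J2: C=15, d=41, L=-26
  J3: C=22, d=19, L=3
Lmax = max(-34, -26, 3)
= 3


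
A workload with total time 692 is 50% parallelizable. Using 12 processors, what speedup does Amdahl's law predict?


Amdahl's law: T_p = T × ((1-p) + p/N)
= 692 × ((1-0.5) + 0.5/12)
= 692 × (0.50 + 0.0417)
= 692 × 0.5417
= 374.83
Speedup = 692/374.83
= 1.85×


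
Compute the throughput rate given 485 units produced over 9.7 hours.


Throughput = units / time
= 485 / 9.7
= 50.0 units/hour


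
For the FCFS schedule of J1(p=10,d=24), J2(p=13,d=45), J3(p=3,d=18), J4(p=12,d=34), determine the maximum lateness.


Lateness per job (L = C - d):
  J1: C=10, d=24, L=-14
  J2: C=23, d=45, L=-22
  J3: C=26, d=18, L=8
  J4: C=38, d=34, L=4
Lmax = max(-14, -22, 8, 4)
= 8


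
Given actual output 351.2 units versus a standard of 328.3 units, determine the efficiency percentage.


Efficiency = (actual / standard) × 100
= (351.2 / 328.3) × 100
= 107.0%


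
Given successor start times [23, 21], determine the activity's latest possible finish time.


LF = min of all successor start times
Successors start at: [23, 21]
LF = min(23, 21)
= 21


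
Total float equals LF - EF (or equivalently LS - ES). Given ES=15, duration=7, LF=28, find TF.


EF = ES + duration = 15 + 7 = 22
LS = LF - duration = 28 - 7 = 21
Total Float = LF - EF = 28 - 22
(or LS - ES = 21 - 15)
= 6


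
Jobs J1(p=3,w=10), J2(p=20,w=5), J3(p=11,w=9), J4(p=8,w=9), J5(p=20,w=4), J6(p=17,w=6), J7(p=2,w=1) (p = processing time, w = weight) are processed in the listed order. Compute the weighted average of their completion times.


Completion times:
  J1: C=3, w×C=10×3=30
  J2: C=23, w×C=5×23=115
  J3: C=34, w×C=9×34=306
  J4: C=42, w×C=9×42=378
  J5: C=62, w×C=4×62=248
  J6: C=79, w×C=6×79=474
  J7: C=81, w×C=1×81=81
Sum w×C = 1632
Sum w = 44
Weighted avg = 1632/44
= 37.09


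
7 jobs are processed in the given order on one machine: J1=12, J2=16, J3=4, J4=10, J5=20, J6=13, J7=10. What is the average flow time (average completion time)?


Completion times:
  J1: completes at 12
  J2: completes at 28
  J3: completes at 32
  J4: completes at 42
  J5: completes at 62
  J6: completes at 75
  J7: completes at 85
Sum = 336
Average = 336/7
= 48.00


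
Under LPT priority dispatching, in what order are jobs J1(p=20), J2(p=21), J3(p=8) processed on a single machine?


LPT: sort by longest processing time first
  J2: p=21
  J1: p=20
  J3: p=8
Order: J2 → J1 → J3


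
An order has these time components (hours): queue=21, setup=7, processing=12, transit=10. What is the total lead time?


Lead time = queue + setup + processing + transit
= 21 + 7 + 12 + 10
= 50 hours


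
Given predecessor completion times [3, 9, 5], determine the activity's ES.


ES = max of all predecessor completion times
Predecessors: [3, 9, 5]
ES = max(3, 9, 5)
= 9


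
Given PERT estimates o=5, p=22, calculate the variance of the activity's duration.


σ² = ((p - o) / 6)² = (p - o)² / 36
= (22 - 5)² / 36
= 17² / 36
= 289 / 36
= 8.0278


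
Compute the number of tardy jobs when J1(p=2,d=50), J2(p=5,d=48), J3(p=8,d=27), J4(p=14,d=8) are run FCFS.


Completion vs due date:
  J1: C=2, d=50 → on time
  J2: C=7, d=48 → on time
  J3: C=15, d=27 → on time
  J4: C=29, d=8 → TARDY
Tardy jobs: J4
Count = 1


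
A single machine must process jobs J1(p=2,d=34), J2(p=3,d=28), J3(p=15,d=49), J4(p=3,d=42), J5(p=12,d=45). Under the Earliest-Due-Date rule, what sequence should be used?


EDD: sort by earliest due date
  J2: d=28, p=3
  J1: d=34, p=2
  J4: d=42, p=3
  J5: d=45, p=12
  J3: d=49, p=15
Order: J2 → J1 → J4 → J5 → J3


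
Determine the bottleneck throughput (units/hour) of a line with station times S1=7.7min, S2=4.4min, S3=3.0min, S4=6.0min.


Bottleneck = longest station time
Station times: [7.7, 4.4, 3.0, 6.0]
Max = 7.7 min
Rate = 60 / 7.7
= 7.79 units/hour (bottleneck: 7.7min)


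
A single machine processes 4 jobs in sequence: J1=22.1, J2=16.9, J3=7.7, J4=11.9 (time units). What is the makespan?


Sequential makespan: sum all processing times
= 22.1 + 16.9 + 7.7 + 11.9
= 58.6 time units


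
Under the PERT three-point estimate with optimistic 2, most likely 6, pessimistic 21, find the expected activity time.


te = (o + 4m + p) / 6
= (2 + 4×6 + 21) / 6
= (2 + 24 + 21) / 6
= 47 / 6
= 7.83


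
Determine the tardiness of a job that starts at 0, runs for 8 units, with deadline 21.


Completion = start + processing = 0 + 8 = 8
Tardiness = max(0, C - d) = max(0, 8 - 21)
= max(0, -13)
= 0


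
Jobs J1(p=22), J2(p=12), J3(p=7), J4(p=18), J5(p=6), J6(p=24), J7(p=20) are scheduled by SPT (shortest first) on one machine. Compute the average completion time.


SPT order: J5 → J3 → J2 → J4 → J7 → J1 → J6
Completion times:
  J5: C=6
  J3: C=13
  J2: C=25
  J4: C=43
  J7: C=63
  J1: C=85
  J6: C=109
Sum = 344, n = 7
Mean flow = 344/7
= 49.14


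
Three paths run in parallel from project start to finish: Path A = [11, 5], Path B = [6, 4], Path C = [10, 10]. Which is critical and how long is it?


Path A: 11 + 5 = 16
Path B: 6 + 4 = 10
Path C: 10 + 10 = 20
Critical path = longest = max(16, 10, 20)
= 20 (Path C)


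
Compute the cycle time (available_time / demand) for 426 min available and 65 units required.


Cycle time = available time / demand
= 426 / 65
= 6.55 min/unit


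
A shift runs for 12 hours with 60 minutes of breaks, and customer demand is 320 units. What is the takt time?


Available = 12×60 - 60 = 660 min
Takt time = 660 / 320
= 2.06 min/unit


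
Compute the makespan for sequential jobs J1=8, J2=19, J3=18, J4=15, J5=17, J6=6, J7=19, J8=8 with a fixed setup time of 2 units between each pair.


Makespan = Σ processing + (n-1) × setup
= (8 + 19 + 18 + 15 + 17 + 6 + 19 + 8) + (8-1)×2
= 110 + 14
= 124 time units


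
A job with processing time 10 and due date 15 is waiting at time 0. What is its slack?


Slack = due - current_time - processing
= 15 - 0 - 10
= 5


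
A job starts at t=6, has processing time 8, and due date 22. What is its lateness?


Completion = 6 + 8 = 14
Lateness = C - d = 14 - 22
= -8


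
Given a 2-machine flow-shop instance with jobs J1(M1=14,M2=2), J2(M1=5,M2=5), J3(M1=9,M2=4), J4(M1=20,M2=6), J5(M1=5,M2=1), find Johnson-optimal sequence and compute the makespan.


Johnson's rule:
Group 1 (M1≤M2, sort by M1): ['J2']
Group 2 (M1>M2, sort desc M2): ['J4', 'J3', 'J1', 'J5']
Sequence: J2 → J4 → J3 → J1 → J5
Makespan calculation:
  J2: M1 done=5, M2 done=10
  J4: M1 done=25, M2 done=31
  J3: M1 done=34, M2 done=38
  J1: M1 done=48, M2 done=50
  J5: M1 done=53, M2 done=54
= Sequence: J2 → J4 → J3 → J1 → J5, Makespan: 54


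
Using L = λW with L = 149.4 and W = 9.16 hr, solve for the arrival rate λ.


Little's law: L = λW → λ = L / W
= 149.4 / 9.16
= 16.31 per hour


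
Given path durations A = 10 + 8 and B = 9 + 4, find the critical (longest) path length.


Path A: 10 + 8 = 18
Path B: 9 + 4 = 13
Critical path = longest = max(18, 13)
= 18 (Path A)


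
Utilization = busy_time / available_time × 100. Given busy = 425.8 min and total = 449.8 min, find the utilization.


Utilization = busy / total × 100
= 425.8 / 449.8 × 100
= 94.7%


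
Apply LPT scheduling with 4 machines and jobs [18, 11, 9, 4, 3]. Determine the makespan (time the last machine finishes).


Jobs (LPT sorted): [18, 11, 9, 4, 3]
Machines: 4
  J=18 → Machine 1 (load: 0+18=18)
  J=11 → Machine 2 (load: 0+11=11)
  J=9 → Machine 3 (load: 0+9=9)
  J=4 → Machine 4 (load: 0+4=4)
  J=3 → Machine 4 (load: 4+3=7)
Machine loads: [18, 11, 9, 7]
Makespan = max = 18 time units


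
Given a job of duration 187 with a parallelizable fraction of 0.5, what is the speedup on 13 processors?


Amdahl's law: T_p = T × ((1-p) + p/N)
= 187 × ((1-0.5) + 0.5/13)
= 187 × (0.50 + 0.0385)
= 187 × 0.5385
= 100.69
Speedup = 187/100.69
= 1.86×


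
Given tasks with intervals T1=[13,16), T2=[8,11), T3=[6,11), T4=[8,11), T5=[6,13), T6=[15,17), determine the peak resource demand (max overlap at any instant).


Check each time point for overlaps:
  t=8: 4 tasks active (T2, T3, T4, T5)
Max concurrent = 4


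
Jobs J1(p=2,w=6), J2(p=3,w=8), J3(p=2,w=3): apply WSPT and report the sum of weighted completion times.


WSPT order (by p/w): J1 → J2 → J3
  J1: C=2, w·C=6×2=12
  J2: C=5, w·C=8×5=40
  J3: C=7, w·C=3×7=21
Σ w·C = 73
= 73


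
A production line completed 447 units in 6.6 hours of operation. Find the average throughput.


Throughput = units / time
= 447 / 6.6
= 67.7 units/hour


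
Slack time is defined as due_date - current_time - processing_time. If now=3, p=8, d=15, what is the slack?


Slack = due - current_time - processing
= 15 - 3 - 8
= 4


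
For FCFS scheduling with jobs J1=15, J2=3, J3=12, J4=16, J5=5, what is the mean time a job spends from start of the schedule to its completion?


Completion times:
  J1: completes at 15
  J2: completes at 18
  J3: completes at 30
  J4: completes at 46
  J5: completes at 51
Sum = 160
Average = 160/5
= 32.00


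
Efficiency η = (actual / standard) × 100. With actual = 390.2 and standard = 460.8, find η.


Efficiency = (actual / standard) × 100
= (390.2 / 460.8) × 100
= 84.7%


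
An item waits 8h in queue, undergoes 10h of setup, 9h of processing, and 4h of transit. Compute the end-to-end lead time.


Lead time = queue + setup + processing + transit
= 8 + 10 + 9 + 4
= 31 hours


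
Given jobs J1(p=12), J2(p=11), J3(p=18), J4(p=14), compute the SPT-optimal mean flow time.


SPT order: J2 → J1 → J4 → J3
Completion times:
  J2: C=11
  J1: C=23
  J4: C=37
  J3: C=55
Sum = 126, n = 4
Mean flow = 126/4
= 31.50


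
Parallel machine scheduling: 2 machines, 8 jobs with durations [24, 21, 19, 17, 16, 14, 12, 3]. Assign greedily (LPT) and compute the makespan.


Jobs (LPT sorted): [24, 21, 19, 17, 16, 14, 12, 3]
Machines: 2
  J=24 → Machine 1 (load: 0+24=24)
  J=21 → Machine 2 (load: 0+21=21)
  J=19 → Machine 2 (load: 21+19=40)
  J=17 → Machine 1 (load: 24+17=41)
  J=16 → Machine 2 (load: 40+16=56)
  J=14 → Machine 1 (load: 41+14=55)
  J=12 → Machine 1 (load: 55+12=67)
  J=3 → Machine 2 (load: 56+3=59)
Machine loads: [67, 59]
Makespan = max = 67 time units


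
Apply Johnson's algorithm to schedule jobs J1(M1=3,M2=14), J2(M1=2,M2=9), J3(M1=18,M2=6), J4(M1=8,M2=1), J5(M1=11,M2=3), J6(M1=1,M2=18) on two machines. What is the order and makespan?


Johnson's rule:
Group 1 (M1≤M2, sort by M1): ['J6', 'J2', 'J1']
Group 2 (M1>M2, sort desc M2): ['J3', 'J5', 'J4']
Sequence: J6 → J2 → J1 → J3 → J5 → J4
Makespan calculation:
  J6: M1 done=1, M2 done=19
  J2: M1 done=3, M2 done=28
  J1: M1 done=6, M2 done=42
  J3: M1 done=24, M2 done=48
  J5: M1 done=35, M2 done=51
  J4: M1 done=43, M2 done=52
= Sequence: J6 → J2 → J1 → J3 → J5 → J4, Makespan: 52


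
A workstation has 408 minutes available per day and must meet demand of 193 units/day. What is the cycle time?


Cycle time = available time / demand
= 408 / 193
= 2.11 min/unit


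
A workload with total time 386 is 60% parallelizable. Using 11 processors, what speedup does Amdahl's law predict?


Amdahl's law: T_p = T × ((1-p) + p/N)
= 386 × ((1-0.6) + 0.6/11)
= 386 × (0.40 + 0.0545)
= 386 × 0.4545
= 175.45
Speedup = 386/175.45
= 2.20×


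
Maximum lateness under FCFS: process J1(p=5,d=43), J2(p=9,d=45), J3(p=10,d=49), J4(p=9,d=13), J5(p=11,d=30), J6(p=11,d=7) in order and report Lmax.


Lateness per job (L = C - d):
  J1: C=5, d=43, L=-38
  J2: C=14, d=45, L=-31
  J3: C=24, d=49, L=-25
  J4: C=33, d=13, L=20
  J5: C=44, d=30, L=14
  J6: C=55, d=7, L=48
Lmax = max(-38, -31, -25, 20, 14, 48)
= 48


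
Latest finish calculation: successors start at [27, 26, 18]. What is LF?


LF = min of all successor start times
Successors start at: [27, 26, 18]
LF = min(27, 26, 18)
= 18


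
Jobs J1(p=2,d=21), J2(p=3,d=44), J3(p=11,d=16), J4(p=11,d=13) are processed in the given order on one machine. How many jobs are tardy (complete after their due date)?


Completion vs due date:
  J1: C=2, d=21 → on time
  J2: C=5, d=44 → on time
  J3: C=16, d=16 → on time
  J4: C=27, d=13 → TARDY
Tardy jobs: J4
Count = 1


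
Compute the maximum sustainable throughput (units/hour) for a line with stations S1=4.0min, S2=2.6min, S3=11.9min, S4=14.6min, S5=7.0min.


Bottleneck = longest station time
Station times: [4.0, 2.6, 11.9, 14.6, 7.0]
Max = 14.6 min
Rate = 60 / 14.6
= 4.11 units/hour (bottleneck: 14.6min)


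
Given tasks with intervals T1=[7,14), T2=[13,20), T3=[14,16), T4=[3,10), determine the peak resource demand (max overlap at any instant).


Check each time point for overlaps:
  t=7: 2 tasks active (T1, T4)
Max concurrent = 2


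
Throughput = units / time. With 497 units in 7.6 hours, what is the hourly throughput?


Throughput = units / time
= 497 / 7.6
= 65.4 units/hour


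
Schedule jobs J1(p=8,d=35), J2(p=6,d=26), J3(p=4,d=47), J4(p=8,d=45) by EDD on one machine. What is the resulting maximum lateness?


EDD order: J2 → J1 → J4 → J3
Completion and lateness:
  J2: C=6, d=26, L=6-26=-20
  J1: C=14, d=35, L=14-35=-21
  J4: C=22, d=45, L=22-45=-23
  J3: C=26, d=47, L=26-47=-21
Lmax = max(-20, -21, -23, -21)
= -20


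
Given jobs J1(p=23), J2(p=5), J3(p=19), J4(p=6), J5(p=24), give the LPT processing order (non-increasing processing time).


LPT: sort by longest processing time first
  J5: p=24
  J1: p=23
  J3: p=19
  J4: p=6
  J2: p=5
Order: J5 → J1 → J3 → J4 → J2


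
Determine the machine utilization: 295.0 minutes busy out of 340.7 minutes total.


Utilization = busy / total × 100
= 295.0 / 340.7 × 100
= 86.6%


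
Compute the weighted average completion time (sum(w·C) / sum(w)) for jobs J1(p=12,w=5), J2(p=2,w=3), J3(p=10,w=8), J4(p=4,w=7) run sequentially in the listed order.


Completion times:
  J1: C=12, w×C=5×12=60
  J2: C=14, w×C=3×14=42
  J3: C=24, w×C=8×24=192
  J4: C=28, w×C=7×28=196
Sum w×C = 490
Sum w = 23
Weighted avg = 490/23
= 21.30


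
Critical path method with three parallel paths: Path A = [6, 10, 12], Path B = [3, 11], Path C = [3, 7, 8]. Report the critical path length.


Path A: 6 + 10 + 12 = 28
Path B: 3 + 11 = 14
Path C: 3 + 7 + 8 = 18
Critical path = longest = max(28, 14, 18)
= 28 (Path A)


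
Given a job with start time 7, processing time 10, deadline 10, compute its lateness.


Completion = 7 + 10 = 17
Lateness = C - d = 17 - 10
= 7


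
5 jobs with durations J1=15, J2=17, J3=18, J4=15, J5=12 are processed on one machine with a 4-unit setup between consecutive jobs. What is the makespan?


Makespan = Σ processing + (n-1) × setup
= (15 + 17 + 18 + 15 + 12) + (5-1)×4
= 77 + 16
= 93 time units


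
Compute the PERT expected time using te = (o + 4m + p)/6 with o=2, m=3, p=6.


te = (o + 4m + p) / 6
= (2 + 4×3 + 6) / 6
= (2 + 12 + 6) / 6
= 20 / 6
= 3.33


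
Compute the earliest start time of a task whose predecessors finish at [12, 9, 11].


ES = max of all predecessor completion times
Predecessors: [12, 9, 11]
ES = max(12, 9, 11)
= 12


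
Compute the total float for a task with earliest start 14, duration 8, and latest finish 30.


EF = ES + duration = 14 + 8 = 22
LS = LF - duration = 30 - 8 = 22
Total Float = LF - EF = 30 - 22
(or LS - ES = 22 - 14)
= 8


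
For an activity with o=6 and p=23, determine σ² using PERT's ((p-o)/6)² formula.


σ² = ((p - o) / 6)² = (p - o)² / 36
= (23 - 6)² / 36
= 17² / 36
= 289 / 36
= 8.0278


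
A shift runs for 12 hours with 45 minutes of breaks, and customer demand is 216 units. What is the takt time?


Available = 12×60 - 45 = 675 min
Takt time = 675 / 216
= 3.12 min/unit


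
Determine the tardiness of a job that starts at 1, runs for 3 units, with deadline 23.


Completion = start + processing = 1 + 3 = 4
Tardiness = max(0, C - d) = max(0, 4 - 23)
= max(0, -19)
= 0


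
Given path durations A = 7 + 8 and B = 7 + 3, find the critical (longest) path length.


Path A: 7 + 8 = 15
Path B: 7 + 3 = 10
Critical path = longest = max(15, 10)
= 15 (Path A)


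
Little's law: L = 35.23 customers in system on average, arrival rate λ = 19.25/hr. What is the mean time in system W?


Little's law: L = λW → W = L / λ
= 35.23 / 19.25
= 1.83 hours


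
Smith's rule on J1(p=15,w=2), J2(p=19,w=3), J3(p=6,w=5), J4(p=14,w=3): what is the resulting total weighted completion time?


WSPT order (by p/w): J3 → J4 → J2 → J1
  J3: C=6, w·C=5×6=30
  J4: C=20, w·C=3×20=60
  J2: C=39, w·C=3×39=117
  J1: C=54, w·C=2×54=108
Σ w·C = 315
= 315


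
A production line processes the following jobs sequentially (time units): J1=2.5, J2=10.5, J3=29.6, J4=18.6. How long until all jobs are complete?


Sequential makespan: sum all processing times
= 2.5 + 10.5 + 29.6 + 18.6
= 61.2 time units


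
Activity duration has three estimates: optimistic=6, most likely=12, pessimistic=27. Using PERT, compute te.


te = (o + 4m + p) / 6
= (6 + 4×12 + 27) / 6
= (6 + 48 + 27) / 6
= 81 / 6
= 13.50


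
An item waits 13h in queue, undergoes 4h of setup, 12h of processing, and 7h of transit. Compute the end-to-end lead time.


Lead time = queue + setup + processing + transit
= 13 + 4 + 12 + 7
= 36 hours


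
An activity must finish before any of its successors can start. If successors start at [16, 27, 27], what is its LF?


LF = min of all successor start times
Successors start at: [16, 27, 27]
LF = min(16, 27, 27)
= 16


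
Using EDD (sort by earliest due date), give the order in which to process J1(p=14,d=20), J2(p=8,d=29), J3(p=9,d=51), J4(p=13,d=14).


EDD: sort by earliest due date
  J4: d=14, p=13
  J1: d=20, p=14
  J2: d=29, p=8
  J3: d=51, p=9
Order: J4 → J1 → J2 → J3


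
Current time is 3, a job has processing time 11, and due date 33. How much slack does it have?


Slack = due - current_time - processing
= 33 - 3 - 11
= 19


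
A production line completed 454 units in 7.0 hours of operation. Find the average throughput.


Throughput = units / time
= 454 / 7.0
= 64.9 units/hour


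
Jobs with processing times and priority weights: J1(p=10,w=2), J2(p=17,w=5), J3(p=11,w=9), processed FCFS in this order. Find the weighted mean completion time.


Completion times:
  J1: C=10, w×C=2×10=20
  J2: C=27, w×C=5×27=135
  J3: C=38, w×C=9×38=342
Sum w×C = 497
Sum w = 16
Weighted avg = 497/16
= 31.06


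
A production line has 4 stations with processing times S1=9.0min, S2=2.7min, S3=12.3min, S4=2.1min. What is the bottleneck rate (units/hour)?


Bottleneck = longest station time
Station times: [9.0, 2.7, 12.3, 2.1]
Max = 12.3 min
Rate = 60 / 12.3
= 4.88 units/hour (bottleneck: 12.3min)


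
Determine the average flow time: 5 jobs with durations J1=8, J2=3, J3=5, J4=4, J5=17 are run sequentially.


Completion times:
  J1: completes at 8
  J2: completes at 11
  J3: completes at 16
  J4: completes at 20
  J5: completes at 37
Sum = 92
Average = 92/5
= 18.40


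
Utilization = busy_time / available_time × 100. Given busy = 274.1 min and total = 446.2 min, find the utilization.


Utilization = busy / total × 100
= 274.1 / 446.2 × 100
= 61.4%


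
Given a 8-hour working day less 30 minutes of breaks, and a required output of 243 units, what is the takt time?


Available = 8×60 - 30 = 450 min
Takt time = 450 / 243
= 1.85 min/unit


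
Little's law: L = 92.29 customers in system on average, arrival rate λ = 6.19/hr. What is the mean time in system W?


Little's law: L = λW → W = L / λ
= 92.29 / 6.19
= 14.91 hours


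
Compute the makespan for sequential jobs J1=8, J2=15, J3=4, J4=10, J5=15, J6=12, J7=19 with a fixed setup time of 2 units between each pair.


Makespan = Σ processing + (n-1) × setup
= (8 + 15 + 4 + 10 + 15 + 12 + 19) + (7-1)×2
= 83 + 12
= 95 time units


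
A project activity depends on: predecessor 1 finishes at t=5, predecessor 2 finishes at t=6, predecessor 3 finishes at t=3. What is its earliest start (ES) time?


ES = max of all predecessor completion times
Predecessors: [5, 6, 3]
ES = max(5, 6, 3)
= 6


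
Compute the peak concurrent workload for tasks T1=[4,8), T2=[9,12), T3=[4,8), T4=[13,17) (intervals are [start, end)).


Check each time point for overlaps:
  t=4: 2 tasks active (T1, T3)
Max concurrent = 2


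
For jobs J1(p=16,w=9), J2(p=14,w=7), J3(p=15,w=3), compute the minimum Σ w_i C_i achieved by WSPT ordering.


WSPT order (by p/w): J1 → J2 → J3
  J1: C=16, w·C=9×16=144
  J2: C=30, w·C=7×30=210
  J3: C=45, w·C=3×45=135
Σ w·C = 489
= 489


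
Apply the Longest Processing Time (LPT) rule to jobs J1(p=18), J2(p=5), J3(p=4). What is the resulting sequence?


LPT: sort by longest processing time first
  J1: p=18
  J2: p=5
  J3: p=4
Order: J1 → J2 → J3


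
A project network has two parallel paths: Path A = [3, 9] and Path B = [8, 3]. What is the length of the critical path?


Path A: 3 + 9 = 12
Path B: 8 + 3 = 11
Critical path = longest = max(12, 11)
= 12 (Path A)


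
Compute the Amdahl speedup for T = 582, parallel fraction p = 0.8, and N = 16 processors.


Amdahl's law: T_p = T × ((1-p) + p/N)
= 582 × ((1-0.8) + 0.8/16)
= 582 × (0.20 + 0.0500)
= 582 × 0.2500
= 145.50
Speedup = 582/145.50
= 4.00×


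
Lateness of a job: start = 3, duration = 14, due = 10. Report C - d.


Completion = 3 + 14 = 17
Lateness = C - d = 17 - 10
= 7


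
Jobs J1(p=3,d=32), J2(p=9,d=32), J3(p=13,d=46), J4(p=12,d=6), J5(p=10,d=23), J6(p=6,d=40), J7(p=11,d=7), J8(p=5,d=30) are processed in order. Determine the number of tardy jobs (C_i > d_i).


Completion vs due date:
  J1: C=3, d=32 → on time
  J2: C=12, d=32 → on time
  J3: C=25, d=46 → on time
  J4: C=37, d=6 → TARDY
  J5: C=47, d=23 → TARDY
  J6: C=53, d=40 → TARDY
  J7: C=64, d=7 → TARDY
  J8: C=69, d=30 → TARDY
Tardy jobs: J4, J5, J6, J7, J8
Count = 5


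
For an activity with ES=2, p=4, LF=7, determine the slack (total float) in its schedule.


EF = ES + duration = 2 + 4 = 6
LS = LF - duration = 7 - 4 = 3
Total Float = LF - EF = 7 - 6
(or LS - ES = 3 - 2)
= 1


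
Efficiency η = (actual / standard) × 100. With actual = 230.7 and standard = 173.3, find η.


Efficiency = (actual / standard) × 100
= (230.7 / 173.3) × 100
= 133.1%


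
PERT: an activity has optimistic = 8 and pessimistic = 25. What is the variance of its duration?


σ² = ((p - o) / 6)² = (p - o)² / 36
= (25 - 8)² / 36
= 17² / 36
= 289 / 36
= 8.0278


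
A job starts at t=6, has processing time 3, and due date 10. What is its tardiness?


Completion = start + processing = 6 + 3 = 9
Tardiness = max(0, C - d) = max(0, 9 - 10)
= max(0, -1)
= 0


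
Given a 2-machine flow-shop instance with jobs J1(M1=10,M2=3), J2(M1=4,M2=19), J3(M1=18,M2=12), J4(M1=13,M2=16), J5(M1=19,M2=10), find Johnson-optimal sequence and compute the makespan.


Johnson's rule:
Group 1 (M1≤M2, sort by M1): ['J2', 'J4']
Group 2 (M1>M2, sort desc M2): ['J3', 'J5', 'J1']
Sequence: J2 → J4 → J3 → J5 → J1
Makespan calculation:
  J2: M1 done=4, M2 done=23
  J4: M1 done=17, M2 done=39
  J3: M1 done=35, M2 done=51
  J5: M1 done=54, M2 done=64
  J1: M1 done=64, M2 done=67
= Sequence: J2 → J4 → J3 → J5 → J1, Makespan: 67


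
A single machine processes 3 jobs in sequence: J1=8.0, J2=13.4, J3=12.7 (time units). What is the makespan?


Sequential makespan: sum all processing times
= 8.0 + 13.4 + 12.7
= 34.1 time units


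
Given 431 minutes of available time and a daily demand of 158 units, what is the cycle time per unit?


Cycle time = available time / demand
= 431 / 158
= 2.73 min/unit


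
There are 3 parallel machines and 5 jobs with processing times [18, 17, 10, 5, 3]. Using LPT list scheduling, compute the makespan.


Jobs (LPT sorted): [18, 17, 10, 5, 3]
Machines: 3
  J=18 → Machine 1 (load: 0+18=18)
  J=17 → Machine 2 (load: 0+17=17)
  J=10 → Machine 3 (load: 0+10=10)
  J=5 → Machine 3 (load: 10+5=15)
  J=3 → Machine 3 (load: 15+3=18)
Machine loads: [18, 17, 18]
Makespan = max = 18 time units


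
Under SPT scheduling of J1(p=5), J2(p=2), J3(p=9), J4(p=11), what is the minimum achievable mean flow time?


SPT order: J2 → J1 → J3 → J4
Completion times:
  J2: C=2
  J1: C=7
  J3: C=16
  J4: C=27
Sum = 52, n = 4
Mean flow = 52/4
= 13.00


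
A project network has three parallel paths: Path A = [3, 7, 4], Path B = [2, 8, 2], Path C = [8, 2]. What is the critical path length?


Path A: 3 + 7 + 4 = 14
Path B: 2 + 8 + 2 = 12
Path C: 8 + 2 = 10
Critical path = longest = max(14, 12, 10)
= 14 (Path A)


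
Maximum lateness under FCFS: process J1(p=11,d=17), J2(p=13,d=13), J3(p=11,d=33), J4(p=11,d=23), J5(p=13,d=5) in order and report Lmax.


Lateness per job (L = C - d):
  J1: C=11, d=17, L=-6
  J2: C=24, d=13, L=11
  J3: C=35, d=33, L=2
  J4: C=46, d=23, L=23
  J5: C=59, d=5, L=54
Lmax = max(-6, 11, 2, 23, 54)
= 54


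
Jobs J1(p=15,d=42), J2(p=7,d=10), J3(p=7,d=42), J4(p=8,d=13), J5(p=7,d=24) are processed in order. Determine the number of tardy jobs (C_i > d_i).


Completion vs due date:
  J1: C=15, d=42 → on time
  J2: C=22, d=10 → TARDY
  J3: C=29, d=42 → on time
  J4: C=37, d=13 → TARDY
  J5: C=44, d=24 → TARDY
Tardy jobs: J2, J4, J5
Count = 3


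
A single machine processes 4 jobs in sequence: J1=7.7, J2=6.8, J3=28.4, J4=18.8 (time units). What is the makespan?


Sequential makespan: sum all processing times
= 7.7 + 6.8 + 28.4 + 18.8
= 61.7 time units


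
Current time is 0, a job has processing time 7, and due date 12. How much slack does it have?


Slack = due - current_time - processing
= 12 - 0 - 7
= 5


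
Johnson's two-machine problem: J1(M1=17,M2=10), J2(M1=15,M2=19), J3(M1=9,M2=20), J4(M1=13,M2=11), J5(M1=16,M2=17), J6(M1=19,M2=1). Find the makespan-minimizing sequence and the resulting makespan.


Johnson's rule:
Group 1 (M1≤M2, sort by M1): ['J3', 'J2', 'J5']
Group 2 (M1>M2, sort desc M2): ['J4', 'J1', 'J6']
Sequence: J3 → J2 → J5 → J4 → J1 → J6
Makespan calculation:
  J3: M1 done=9, M2 done=29
  J2: M1 done=24, M2 done=48
  J5: M1 done=40, M2 done=65
  J4: M1 done=53, M2 done=76
  J1: M1 done=70, M2 done=86
  J6: M1 done=89, M2 done=90
= Sequence: J3 → J2 → J5 → J4 → J1 → J6, Makespan: 90


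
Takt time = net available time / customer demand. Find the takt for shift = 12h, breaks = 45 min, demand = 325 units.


Available = 12×60 - 45 = 675 min
Takt time = 675 / 325
= 2.08 min/unit


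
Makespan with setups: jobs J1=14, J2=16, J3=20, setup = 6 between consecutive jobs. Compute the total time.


Makespan = Σ processing + (n-1) × setup
= (14 + 16 + 20) + (3-1)×6
= 50 + 12
= 62 time units


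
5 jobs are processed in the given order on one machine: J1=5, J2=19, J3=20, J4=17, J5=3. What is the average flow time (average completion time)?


Completion times:
  J1: completes at 5
  J2: completes at 24
  J3: completes at 44
  J4: completes at 61
  J5: completes at 64
Sum = 198
Average = 198/5
= 39.60


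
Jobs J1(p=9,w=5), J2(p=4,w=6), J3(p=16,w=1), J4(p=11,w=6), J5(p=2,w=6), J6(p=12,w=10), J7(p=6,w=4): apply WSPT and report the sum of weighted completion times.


WSPT order (by p/w): J5 → J2 → J6 → J7 → J1 → J4 → J3
  J5: C=2, w·C=6×2=12
  J2: C=6, w·C=6×6=36
  J6: C=18, w·C=10×18=180
  J7: C=24, w·C=4×24=96
  J1: C=33, w·C=5×33=165
  J4: C=44, w·C=6×44=264
  J3: C=60, w·C=1×60=60
Σ w·C = 813
= 813


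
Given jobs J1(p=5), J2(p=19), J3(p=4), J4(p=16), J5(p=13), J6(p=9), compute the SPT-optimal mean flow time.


SPT order: J3 → J1 → J6 → J5 → J4 → J2
Completion times:
  J3: C=4
  J1: C=9
  J6: C=18
  J5: C=31
  J4: C=47
  J2: C=66
Sum = 175, n = 6
Mean flow = 175/6
= 29.17


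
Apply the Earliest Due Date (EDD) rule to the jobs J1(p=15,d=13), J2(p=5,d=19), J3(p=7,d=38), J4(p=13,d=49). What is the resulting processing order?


EDD: sort by earliest due date
  J1: d=13, p=15
  J2: d=19, p=5
  J3: d=38, p=7
  J4: d=49, p=13
Order: J1 → J2 → J3 → J4


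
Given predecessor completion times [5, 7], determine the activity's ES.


ES = max of all predecessor completion times
Predecessors: [5, 7]
ES = max(5, 7)
= 7


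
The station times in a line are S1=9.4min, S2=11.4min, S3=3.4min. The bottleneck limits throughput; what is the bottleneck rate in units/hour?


Bottleneck = longest station time
Station times: [9.4, 11.4, 3.4]
Max = 11.4 min
Rate = 60 / 11.4
= 5.26 units/hour (bottleneck: 11.4min)


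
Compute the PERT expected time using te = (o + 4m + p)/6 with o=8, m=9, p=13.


te = (o + 4m + p) / 6
= (8 + 4×9 + 13) / 6
= (8 + 36 + 13) / 6
= 57 / 6
= 9.50


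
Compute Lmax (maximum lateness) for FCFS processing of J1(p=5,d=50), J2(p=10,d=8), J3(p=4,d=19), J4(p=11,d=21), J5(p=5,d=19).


Lateness per job (L = C - d):
  J1: C=5, d=50, L=-45
  J2: C=15, d=8, L=7
  J3: C=19, d=19, L=0
  J4: C=30, d=21, L=9
  J5: C=35, d=19, L=16
Lmax = max(-45, 7, 0, 9, 16)
= 16


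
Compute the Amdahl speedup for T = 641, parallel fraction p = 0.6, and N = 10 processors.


Amdahl's law: T_p = T × ((1-p) + p/N)
= 641 × ((1-0.6) + 0.6/10)
= 641 × (0.40 + 0.0600)
= 641 × 0.4600
= 294.86
Speedup = 641/294.86
= 2.17×


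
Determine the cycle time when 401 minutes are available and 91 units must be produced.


Cycle time = available time / demand
= 401 / 91
= 4.41 min/unit


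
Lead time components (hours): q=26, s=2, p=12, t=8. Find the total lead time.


Lead time = queue + setup + processing + transit
= 26 + 2 + 12 + 8
= 48 hours


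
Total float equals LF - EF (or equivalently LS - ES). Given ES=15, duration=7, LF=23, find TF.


EF = ES + duration = 15 + 7 = 22
LS = LF - duration = 23 - 7 = 16
Total Float = LF - EF = 23 - 22
(or LS - ES = 16 - 15)
= 1


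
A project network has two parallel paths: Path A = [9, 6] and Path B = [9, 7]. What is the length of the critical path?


Path A: 9 + 6 = 15
Path B: 9 + 7 = 16
Critical path = longest = max(15, 16)
= 16 (Path B)


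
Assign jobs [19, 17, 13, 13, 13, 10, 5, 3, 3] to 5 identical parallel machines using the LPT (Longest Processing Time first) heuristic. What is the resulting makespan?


Jobs (LPT sorted): [19, 17, 13, 13, 13, 10, 5, 3, 3]
Machines: 5
  J=19 → Machine 1 (load: 0+19=19)
  J=17 → Machine 2 (load: 0+17=17)
  J=13 → Machine 3 (load: 0+13=13)
  J=13 → Machine 4 (load: 0+13=13)
  J=13 → Machine 5 (load: 0+13=13)
  J=10 → Machine 3 (load: 13+10=23)
  J=5 → Machine 4 (load: 13+5=18)
  J=3 → Machine 5 (load: 13+3=16)
  J=3 → Machine 5 (load: 16+3=19)
Machine loads: [19, 17, 23, 18, 19]
Makespan = max = 23 time units


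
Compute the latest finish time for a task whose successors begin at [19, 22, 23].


LF = min of all successor start times
Successors start at: [19, 22, 23]
LF = min(19, 22, 23)
= 19


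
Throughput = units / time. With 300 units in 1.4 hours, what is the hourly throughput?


Throughput = units / time
= 300 / 1.4
= 214.3 units/hour


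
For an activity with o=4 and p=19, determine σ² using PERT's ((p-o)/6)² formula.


σ² = ((p - o) / 6)² = (p - o)² / 36
= (19 - 4)² / 36
= 15² / 36
= 225 / 36
= 6.2500


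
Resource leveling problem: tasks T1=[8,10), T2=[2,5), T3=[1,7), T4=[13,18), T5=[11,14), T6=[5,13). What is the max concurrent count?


Check each time point for overlaps:
  t=2: 2 tasks active (T2, T3)
Max concurrent = 2


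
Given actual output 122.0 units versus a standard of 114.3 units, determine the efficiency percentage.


Efficiency = (actual / standard) × 100
= (122.0 / 114.3) × 100
= 106.7%


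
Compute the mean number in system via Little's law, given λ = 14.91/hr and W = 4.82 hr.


Little's law: L = λ × W
= 14.91 × 4.82
= 71.87


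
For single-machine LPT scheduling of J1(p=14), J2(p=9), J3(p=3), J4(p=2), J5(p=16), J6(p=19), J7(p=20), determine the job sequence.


LPT: sort by longest processing time first
  J7: p=20
  J6: p=19
  J5: p=16
  J1: p=14
  J2: p=9
  J3: p=3
  J4: p=2
Order: J7 → J6 → J5 → J1 → J2 → J3 → J4


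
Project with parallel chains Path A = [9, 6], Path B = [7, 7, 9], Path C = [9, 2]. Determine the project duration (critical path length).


Path A: 9 + 6 = 15
Path B: 7 + 7 + 9 = 23
Path C: 9 + 2 = 11
Critical path = longest = max(15, 23, 11)
= 23 (Path B)


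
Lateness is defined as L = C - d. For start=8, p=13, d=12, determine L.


Completion = 8 + 13 = 21
Lateness = C - d = 21 - 12
= 9


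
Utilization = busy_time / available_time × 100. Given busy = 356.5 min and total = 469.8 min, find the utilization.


Utilization = busy / total × 100
= 356.5 / 469.8 × 100
= 75.9%


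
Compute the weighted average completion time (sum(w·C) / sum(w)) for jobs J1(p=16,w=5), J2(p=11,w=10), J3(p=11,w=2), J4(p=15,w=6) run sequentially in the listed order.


Completion times:
  J1: C=16, w×C=5×16=80
  J2: C=27, w×C=10×27=270
  J3: C=38, w×C=2×38=76
  J4: C=53, w×C=6×53=318
Sum w×C = 744
Sum w = 23
Weighted avg = 744/23
= 32.35


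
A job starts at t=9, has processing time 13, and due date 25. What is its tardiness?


Completion = start + processing = 9 + 13 = 22
Tardiness = max(0, C - d) = max(0, 22 - 25)
= max(0, -3)
= 0


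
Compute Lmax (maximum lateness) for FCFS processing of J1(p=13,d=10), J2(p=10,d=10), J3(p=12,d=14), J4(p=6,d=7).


Lateness per job (L = C - d):
  J1: C=13, d=10, L=3
  J2: C=23, d=10, L=13
  J3: C=35, d=14, L=21
  J4: C=41, d=7, L=34
Lmax = max(3, 13, 21, 34)
= 34


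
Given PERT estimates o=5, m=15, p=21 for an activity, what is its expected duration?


te = (o + 4m + p) / 6
= (5 + 4×15 + 21) / 6
= (5 + 60 + 21) / 6
= 86 / 6
= 14.33


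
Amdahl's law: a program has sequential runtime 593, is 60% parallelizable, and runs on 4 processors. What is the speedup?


Amdahl's law: T_p = T × ((1-p) + p/N)
= 593 × ((1-0.6) + 0.6/4)
= 593 × (0.40 + 0.1500)
= 593 × 0.5500
= 326.15
Speedup = 593/326.15
= 1.82×


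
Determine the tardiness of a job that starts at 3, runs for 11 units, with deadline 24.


Completion = start + processing = 3 + 11 = 14
Tardiness = max(0, C - d) = max(0, 14 - 24)
= max(0, -10)
= 0


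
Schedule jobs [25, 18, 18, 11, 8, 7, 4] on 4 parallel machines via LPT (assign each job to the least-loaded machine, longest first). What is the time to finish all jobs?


Jobs (LPT sorted): [25, 18, 18, 11, 8, 7, 4]
Machines: 4
  J=25 → Machine 1 (load: 0+25=25)
  J=18 → Machine 2 (load: 0+18=18)
  J=18 → Machine 3 (load: 0+18=18)
  J=11 → Machine 4 (load: 0+11=11)
  J=8 → Machine 4 (load: 11+8=19)
  J=7 → Machine 2 (load: 18+7=25)
  J=4 → Machine 3 (load: 18+4=22)
Machine loads: [25, 25, 22, 19]
Makespan = max = 25 time units


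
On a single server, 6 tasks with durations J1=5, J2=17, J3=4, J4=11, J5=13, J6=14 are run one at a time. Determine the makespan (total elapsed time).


Sequential makespan: sum all processing times
= 5 + 17 + 4 + 11 + 13 + 14
= 64 time units


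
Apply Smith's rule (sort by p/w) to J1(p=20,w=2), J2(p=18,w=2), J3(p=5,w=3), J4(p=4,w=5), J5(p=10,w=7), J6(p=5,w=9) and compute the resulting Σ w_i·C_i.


WSPT order (by p/w): J6 → J4 → J5 → J3 → J2 → J1
  J6: C=5, w·C=9×5=45
  J4: C=9, w·C=5×9=45
  J5: C=19, w·C=7×19=133
  J3: C=24, w·C=3×24=72
  J2: C=42, w·C=2×42=84
  J1: C=62, w·C=2×62=124
Σ w·C = 503
= 503


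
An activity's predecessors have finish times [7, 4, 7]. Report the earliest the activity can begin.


ES = max of all predecessor completion times
Predecessors: [7, 4, 7]
ES = max(7, 4, 7)
= 7


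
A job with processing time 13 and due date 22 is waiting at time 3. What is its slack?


Slack = due - current_time - processing
= 22 - 3 - 13
= 6


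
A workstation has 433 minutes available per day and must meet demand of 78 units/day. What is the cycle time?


Cycle time = available time / demand
= 433 / 78
= 5.55 min/unit


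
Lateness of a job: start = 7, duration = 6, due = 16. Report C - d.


Completion = 7 + 6 = 13
Lateness = C - d = 13 - 16
= -3


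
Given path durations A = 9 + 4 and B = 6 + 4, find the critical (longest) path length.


Path A: 9 + 4 = 13
Path B: 6 + 4 = 10
Critical path = longest = max(13, 10)
= 13 (Path A)


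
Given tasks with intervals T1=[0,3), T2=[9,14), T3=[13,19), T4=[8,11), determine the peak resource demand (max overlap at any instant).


Check each time point for overlaps:
  t=9: 2 tasks active (T2, T4)
Max concurrent = 2


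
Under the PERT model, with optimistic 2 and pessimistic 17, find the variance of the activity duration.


σ² = ((p - o) / 6)² = (p - o)² / 36
= (17 - 2)² / 36
= 15² / 36
= 225 / 36
= 6.2500


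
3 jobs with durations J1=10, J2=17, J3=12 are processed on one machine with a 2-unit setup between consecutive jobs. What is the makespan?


Makespan = Σ processing + (n-1) × setup
= (10 + 17 + 12) + (3-1)×2
= 39 + 4
= 43 time units


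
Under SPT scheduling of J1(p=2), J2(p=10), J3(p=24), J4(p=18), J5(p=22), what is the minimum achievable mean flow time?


SPT order: J1 → J2 → J4 → J5 → J3
Completion times:
  J1: C=2
  J2: C=12
  J4: C=30
  J5: C=52
  J3: C=76
Sum = 172, n = 5
Mean flow = 172/5
= 34.40


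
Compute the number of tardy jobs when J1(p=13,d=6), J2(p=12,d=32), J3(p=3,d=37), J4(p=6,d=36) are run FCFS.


Completion vs due date:
  J1: C=13, d=6 → TARDY
  J2: C=25, d=32 → on time
  J3: C=28, d=37 → on time
  J4: C=34, d=36 → on time
Tardy jobs: J1
Count = 1


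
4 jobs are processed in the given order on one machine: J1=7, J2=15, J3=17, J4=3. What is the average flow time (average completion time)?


Completion times:
  J1: completes at 7
  J2: completes at 22
  J3: completes at 39
  J4: completes at 42
Sum = 110
Average = 110/4
= 27.50


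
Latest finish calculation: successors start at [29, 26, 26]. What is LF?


LF = min of all successor start times
Successors start at: [29, 26, 26]
LF = min(29, 26, 26)
= 26


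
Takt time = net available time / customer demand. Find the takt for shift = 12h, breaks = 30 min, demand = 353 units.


Available = 12×60 - 30 = 690 min
Takt time = 690 / 353
= 1.95 min/unit


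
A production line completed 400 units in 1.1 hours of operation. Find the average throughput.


Throughput = units / time
= 400 / 1.1
= 363.6 units/hour
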